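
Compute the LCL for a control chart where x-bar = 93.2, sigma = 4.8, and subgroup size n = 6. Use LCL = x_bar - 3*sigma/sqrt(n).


LCL = 93.2 - 3 * 4.8 / sqrt(6)

87.32


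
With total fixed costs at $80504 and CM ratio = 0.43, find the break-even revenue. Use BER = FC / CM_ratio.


Formula: BER = Fixed Costs / Contribution Margin Ratio
BER = $80504 / 0.43
BER = $187218.60 (to the nearest cent)

$187218.60


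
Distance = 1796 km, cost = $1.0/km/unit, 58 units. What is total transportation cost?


TC = dist * cost * units = 1796 * 1.0 * 58 = $104168.00

$104168.00


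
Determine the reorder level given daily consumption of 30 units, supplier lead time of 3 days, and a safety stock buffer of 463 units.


Formula: ROP = (Daily Demand * Lead Time) + Safety Stock
Demand during lead time = 30 * 3 = 90 units
ROP = 90 + 463 = 553 units

553 units


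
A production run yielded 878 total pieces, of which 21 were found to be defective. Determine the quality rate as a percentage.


Formula: Quality Rate = Good Pieces / Total Pieces * 100
Good pieces = 878 - 21 = 857
QR = 857 / 878 * 100 = 97.6%

97.6%


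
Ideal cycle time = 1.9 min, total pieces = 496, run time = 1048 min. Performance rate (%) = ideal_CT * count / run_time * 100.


Formula: Performance = (Ideal CT * Total Count) / Run Time * 100
Ideal output time = 1.9 * 496 = 942.4 min
Performance = 942.4 / 1048 * 100 = 89.9%

89.9%


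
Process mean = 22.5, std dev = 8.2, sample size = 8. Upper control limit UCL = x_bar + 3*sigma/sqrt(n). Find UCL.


UCL = 22.5 + 3 * 8.2 / sqrt(8)

31.2


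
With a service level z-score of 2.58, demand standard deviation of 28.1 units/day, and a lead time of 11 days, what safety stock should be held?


Formula: SS = z * sigma_d * sqrt(LT)
sqrt(LT) = sqrt(11) = 3.3166
SS = 2.58 * 28.1 * 3.3166
SS = 240.4 units

240.4 units


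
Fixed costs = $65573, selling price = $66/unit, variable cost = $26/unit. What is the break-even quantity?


Formula: BEQ = Fixed Costs / (Price - Variable Cost)
Contribution margin = $66 - $26 = $40/unit
BEQ = ceil($65573 / $40/unit) = ceil(1639.33) = 1640 units

1640 units


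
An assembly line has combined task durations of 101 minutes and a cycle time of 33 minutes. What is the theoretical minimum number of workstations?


Formula: N_min = ceil(Sum of Task Times / Cycle Time)
N_min = ceil(101 min / 33 min) = ceil(3.0606)
N_min = 4 stations

4


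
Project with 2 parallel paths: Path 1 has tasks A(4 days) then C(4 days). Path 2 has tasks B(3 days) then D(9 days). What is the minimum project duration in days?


Path 1 = 4 + 4 = 8 days
Path 2 = 3 + 9 = 12 days
Duration = max(8, 12) = 12 days

12 days


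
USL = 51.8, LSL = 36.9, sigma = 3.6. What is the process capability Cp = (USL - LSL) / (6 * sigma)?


Cp = (51.8 - 36.9) / (6 * 3.6)

0.69


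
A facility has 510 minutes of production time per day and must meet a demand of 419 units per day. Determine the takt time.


Formula: Takt Time = Available Production Time / Customer Demand
Takt = 510 min/day / 419 units/day
Takt = 1.22 min/unit

1.22 min/unit


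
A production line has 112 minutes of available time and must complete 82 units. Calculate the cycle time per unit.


Formula: CT = Available Time / Number of Units
CT = 112 min / 82 units
CT = 1.37 min/unit

1.37 min/unit


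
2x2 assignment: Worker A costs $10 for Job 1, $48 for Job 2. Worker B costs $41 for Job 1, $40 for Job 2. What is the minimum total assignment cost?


Option 1: A->1 + B->2 = $10 + $40 = $50
Option 2: A->2 + B->1 = $48 + $41 = $89
Min cost = min($50, $89) = $50

$50


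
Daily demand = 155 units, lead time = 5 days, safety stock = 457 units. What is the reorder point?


Formula: ROP = (Daily Demand * Lead Time) + Safety Stock
Demand during lead time = 155 * 5 = 775 units
ROP = 775 + 457 = 1232 units

1232 units


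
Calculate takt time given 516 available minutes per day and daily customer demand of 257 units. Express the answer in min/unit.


Formula: Takt Time = Available Production Time / Customer Demand
Takt = 516 min/day / 257 units/day
Takt = 2.01 min/unit

2.01 min/unit


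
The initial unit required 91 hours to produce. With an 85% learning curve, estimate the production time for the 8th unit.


Formula: T_n = T_1 * (learning_rate)^(log2(n)) where learning_rate = rate/100
Doublings = log2(8) = 3
T_n = 91 * 0.85^3
T_n = 91 * 0.6141 = 55.9 hours

55.9 hours


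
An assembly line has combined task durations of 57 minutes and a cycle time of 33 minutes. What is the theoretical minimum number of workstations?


Formula: N_min = ceil(Sum of Task Times / Cycle Time)
N_min = ceil(57 min / 33 min) = ceil(1.7273)
N_min = 2 stations

2


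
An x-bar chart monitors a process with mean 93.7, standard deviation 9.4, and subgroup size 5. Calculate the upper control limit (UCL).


UCL = 93.7 + 3 * 9.4 / sqrt(5)

106.31


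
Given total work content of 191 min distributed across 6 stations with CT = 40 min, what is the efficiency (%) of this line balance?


Formula: Efficiency = Sum of Task Times / (N_stations * CT) * 100
Total station capacity = 6 stations * 40 min = 240 min
Efficiency = 191 / 240 * 100 = 79.6%

79.6%


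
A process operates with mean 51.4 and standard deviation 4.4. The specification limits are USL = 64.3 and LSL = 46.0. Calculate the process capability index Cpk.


Cpu = (64.3 - 51.4) / (3 * 4.4) = 0.98
Cpl = (51.4 - 46.0) / (3 * 4.4) = 0.41
Cpk = min(0.98, 0.41) = 0.41

0.41


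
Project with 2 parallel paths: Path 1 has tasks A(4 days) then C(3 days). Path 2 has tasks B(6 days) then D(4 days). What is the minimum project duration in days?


Path 1 = 4 + 3 = 7 days
Path 2 = 6 + 4 = 10 days
Duration = max(7, 10) = 10 days

10 days


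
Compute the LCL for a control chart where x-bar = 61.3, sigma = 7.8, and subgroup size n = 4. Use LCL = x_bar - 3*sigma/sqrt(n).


LCL = 61.3 - 3 * 7.8 / sqrt(4)

49.6


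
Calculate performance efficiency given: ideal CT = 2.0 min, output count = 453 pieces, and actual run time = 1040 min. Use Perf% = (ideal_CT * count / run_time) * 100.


Formula: Performance = (Ideal CT * Total Count) / Run Time * 100
Ideal output time = 2.0 * 453 = 906.0 min
Performance = 906.0 / 1040 * 100 = 87.1%

87.1%


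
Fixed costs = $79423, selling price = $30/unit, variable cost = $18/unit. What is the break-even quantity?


Formula: BEQ = Fixed Costs / (Price - Variable Cost)
Contribution margin = $30 - $18 = $12/unit
BEQ = ceil($79423 / $12/unit) = ceil(6618.58) = 6619 units

6619 units


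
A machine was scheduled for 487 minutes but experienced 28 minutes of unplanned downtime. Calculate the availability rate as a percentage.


Formula: Availability = (Planned Time - Downtime) / Planned Time * 100
Uptime = 487 - 28 = 459 min
Availability = 459 / 487 * 100 = 94.3%

94.3%


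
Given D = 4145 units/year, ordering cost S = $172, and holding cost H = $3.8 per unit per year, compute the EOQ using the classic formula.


Formula: EOQ = sqrt(2 * D * S / H)
Numerator: 2 * 4145 * 172 = 1425880
2DS/H = 1425880 / 3.8 = 375231.6
EOQ = sqrt(375231.6) = 612.6 units

612.6 units


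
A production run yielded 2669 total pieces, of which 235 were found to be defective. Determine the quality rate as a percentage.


Formula: Quality Rate = Good Pieces / Total Pieces * 100
Good pieces = 2669 - 235 = 2434
QR = 2434 / 2669 * 100 = 91.2%

91.2%


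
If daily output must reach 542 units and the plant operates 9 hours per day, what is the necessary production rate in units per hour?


Formula: Production Rate = Daily Demand / Available Hours
Rate = 542 units/day / 9 hours/day
Rate = 60.2 units/hour

60.2 units/hour


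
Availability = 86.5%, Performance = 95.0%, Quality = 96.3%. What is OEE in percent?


Formula: OEE = Availability * Performance * Quality / 10000
A * P = 86.5% * 95.0% / 100 = 82.18%
OEE = 82.18% * 96.3% / 100 = 79.1%

79.1%


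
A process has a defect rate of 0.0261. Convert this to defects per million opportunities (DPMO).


DPMO = defect_rate * 1000000 = 0.0261 * 1000000

26100


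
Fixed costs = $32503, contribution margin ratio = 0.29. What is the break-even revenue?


Formula: BER = Fixed Costs / Contribution Margin Ratio
BER = $32503 / 0.29
BER = $112079.31 (to the nearest cent)

$112079.31


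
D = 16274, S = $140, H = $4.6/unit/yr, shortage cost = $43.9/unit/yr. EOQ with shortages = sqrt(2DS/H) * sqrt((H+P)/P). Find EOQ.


Formula: EOQ* = sqrt(2DS/H) * sqrt((H+P)/P)
Base EOQ = sqrt(2*16274*140/4.6) = 995.28 units
Correction = sqrt((4.6+43.9)/43.9) = 1.05109
EOQ* = 995.28 * 1.05109 = 1046.1 units

1046.1 units


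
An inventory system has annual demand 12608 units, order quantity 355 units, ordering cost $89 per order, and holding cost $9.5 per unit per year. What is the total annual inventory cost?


TC = 12608/355 * 89 + 355/2 * 9.5

$4847.13


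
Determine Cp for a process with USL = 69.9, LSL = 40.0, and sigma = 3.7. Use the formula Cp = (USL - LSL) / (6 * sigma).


Cp = (69.9 - 40.0) / (6 * 3.7)

1.35


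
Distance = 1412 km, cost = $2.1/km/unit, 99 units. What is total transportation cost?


TC = dist * cost * units = 1412 * 2.1 * 99 = $293554.80

$293554.80


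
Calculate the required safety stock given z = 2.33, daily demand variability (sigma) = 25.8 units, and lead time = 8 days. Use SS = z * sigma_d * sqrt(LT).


Formula: SS = z * sigma_d * sqrt(LT)
sqrt(LT) = sqrt(8) = 2.8284
SS = 2.33 * 25.8 * 2.8284
SS = 170.0 units

170.0 units


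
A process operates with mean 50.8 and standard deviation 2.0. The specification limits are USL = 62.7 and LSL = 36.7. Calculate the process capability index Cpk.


Cpu = (62.7 - 50.8) / (3 * 2.0) = 1.98
Cpl = (50.8 - 36.7) / (3 * 2.0) = 2.35
Cpk = min(1.98, 2.35) = 1.98

1.98


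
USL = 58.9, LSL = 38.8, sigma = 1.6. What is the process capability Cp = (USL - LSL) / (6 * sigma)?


Cp = (58.9 - 38.8) / (6 * 1.6)

2.09


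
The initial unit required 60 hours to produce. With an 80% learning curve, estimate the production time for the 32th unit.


Formula: T_n = T_1 * (learning_rate)^(log2(n)) where learning_rate = rate/100
Doublings = log2(32) = 5
T_n = 60 * 0.8^5
T_n = 60 * 0.3277 = 19.7 hours

19.7 hours


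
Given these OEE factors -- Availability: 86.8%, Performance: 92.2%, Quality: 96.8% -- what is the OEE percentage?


Formula: OEE = Availability * Performance * Quality / 10000
A * P = 86.8% * 92.2% / 100 = 80.03%
OEE = 80.03% * 96.8% / 100 = 77.5%

77.5%


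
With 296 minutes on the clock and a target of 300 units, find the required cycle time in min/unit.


Formula: CT = Available Time / Number of Units
CT = 296 min / 300 units
CT = 0.99 min/unit

0.99 min/unit


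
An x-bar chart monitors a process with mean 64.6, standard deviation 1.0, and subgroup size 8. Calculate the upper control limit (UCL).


UCL = 64.6 + 3 * 1.0 / sqrt(8)

65.66


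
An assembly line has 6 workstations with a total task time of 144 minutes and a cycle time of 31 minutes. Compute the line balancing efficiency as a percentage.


Formula: Efficiency = Sum of Task Times / (N_stations * CT) * 100
Total station capacity = 6 stations * 31 min = 186 min
Efficiency = 144 / 186 * 100 = 77.4%

77.4%


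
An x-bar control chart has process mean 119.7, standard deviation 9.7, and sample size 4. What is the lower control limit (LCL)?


LCL = 119.7 - 3 * 9.7 / sqrt(4)

105.15


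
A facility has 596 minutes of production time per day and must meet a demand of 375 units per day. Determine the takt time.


Formula: Takt Time = Available Production Time / Customer Demand
Takt = 596 min/day / 375 units/day
Takt = 1.59 min/unit

1.59 min/unit


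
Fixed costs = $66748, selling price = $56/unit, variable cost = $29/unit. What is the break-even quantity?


Formula: BEQ = Fixed Costs / (Price - Variable Cost)
Contribution margin = $56 - $29 = $27/unit
BEQ = ceil($66748 / $27/unit) = ceil(2472.15) = 2473 units

2473 units


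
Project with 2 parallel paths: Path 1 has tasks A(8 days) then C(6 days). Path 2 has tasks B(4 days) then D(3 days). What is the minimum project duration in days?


Path 1 = 8 + 6 = 14 days
Path 2 = 4 + 3 = 7 days
Duration = max(14, 7) = 14 days

14 days


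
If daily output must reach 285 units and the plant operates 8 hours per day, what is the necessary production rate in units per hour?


Formula: Production Rate = Daily Demand / Available Hours
Rate = 285 units/day / 8 hours/day
Rate = 35.6 units/hour

35.6 units/hour


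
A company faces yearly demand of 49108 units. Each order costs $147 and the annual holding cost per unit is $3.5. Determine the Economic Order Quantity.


Formula: EOQ = sqrt(2 * D * S / H)
Numerator: 2 * 49108 * 147 = 14437752
2DS/H = 14437752 / 3.5 = 4125072.0
EOQ = sqrt(4125072.0) = 2031.0 units

2031.0 units


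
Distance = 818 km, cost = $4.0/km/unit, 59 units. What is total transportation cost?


TC = dist * cost * units = 818 * 4.0 * 59 = $193048.00

$193048.00


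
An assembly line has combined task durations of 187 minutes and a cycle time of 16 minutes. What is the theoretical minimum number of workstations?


Formula: N_min = ceil(Sum of Task Times / Cycle Time)
N_min = ceil(187 min / 16 min) = ceil(11.6875)
N_min = 12 stations

12


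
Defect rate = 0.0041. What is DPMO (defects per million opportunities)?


DPMO = defect_rate * 1000000 = 0.0041 * 1000000

4100


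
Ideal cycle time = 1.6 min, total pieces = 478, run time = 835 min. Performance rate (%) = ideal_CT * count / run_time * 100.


Formula: Performance = (Ideal CT * Total Count) / Run Time * 100
Ideal output time = 1.6 * 478 = 764.8 min
Performance = 764.8 / 835 * 100 = 91.6%

91.6%


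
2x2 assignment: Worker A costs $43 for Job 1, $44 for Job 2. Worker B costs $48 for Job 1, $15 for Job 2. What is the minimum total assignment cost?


Option 1: A->1 + B->2 = $43 + $15 = $58
Option 2: A->2 + B->1 = $44 + $48 = $92
Min cost = min($58, $92) = $58

$58


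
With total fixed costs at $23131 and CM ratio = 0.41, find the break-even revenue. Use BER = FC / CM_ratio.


Formula: BER = Fixed Costs / Contribution Margin Ratio
BER = $23131 / 0.41
BER = $56417.07 (to the nearest cent)

$56417.07


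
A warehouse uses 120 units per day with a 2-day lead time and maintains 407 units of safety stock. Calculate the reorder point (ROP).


Formula: ROP = (Daily Demand * Lead Time) + Safety Stock
Demand during lead time = 120 * 2 = 240 units
ROP = 240 + 407 = 647 units

647 units


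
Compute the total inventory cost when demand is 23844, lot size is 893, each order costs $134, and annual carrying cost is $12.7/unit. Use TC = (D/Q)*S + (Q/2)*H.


TC = 23844/893 * 134 + 893/2 * 12.7

$9248.49


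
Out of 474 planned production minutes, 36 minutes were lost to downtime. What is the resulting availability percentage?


Formula: Availability = (Planned Time - Downtime) / Planned Time * 100
Uptime = 474 - 36 = 438 min
Availability = 438 / 474 * 100 = 92.4%

92.4%


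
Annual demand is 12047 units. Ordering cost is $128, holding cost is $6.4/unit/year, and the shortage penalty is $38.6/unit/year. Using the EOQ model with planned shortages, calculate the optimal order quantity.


Formula: EOQ* = sqrt(2DS/H) * sqrt((H+P)/P)
Base EOQ = sqrt(2*12047*128/6.4) = 694.18 units
Correction = sqrt((6.4+38.6)/38.6) = 1.07972
EOQ* = 694.18 * 1.07972 = 749.5 units

749.5 units


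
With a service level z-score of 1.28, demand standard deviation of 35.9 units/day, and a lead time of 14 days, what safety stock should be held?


Formula: SS = z * sigma_d * sqrt(LT)
sqrt(LT) = sqrt(14) = 3.7417
SS = 1.28 * 35.9 * 3.7417
SS = 171.9 units

171.9 units


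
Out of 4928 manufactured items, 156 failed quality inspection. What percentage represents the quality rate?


Formula: Quality Rate = Good Pieces / Total Pieces * 100
Good pieces = 4928 - 156 = 4772
QR = 4772 / 4928 * 100 = 96.8%

96.8%


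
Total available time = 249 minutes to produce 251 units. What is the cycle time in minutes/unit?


Formula: CT = Available Time / Number of Units
CT = 249 min / 251 units
CT = 0.99 min/unit

0.99 min/unit


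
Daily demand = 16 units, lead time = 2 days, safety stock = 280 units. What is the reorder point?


Formula: ROP = (Daily Demand * Lead Time) + Safety Stock
Demand during lead time = 16 * 2 = 32 units
ROP = 32 + 280 = 312 units

312 units


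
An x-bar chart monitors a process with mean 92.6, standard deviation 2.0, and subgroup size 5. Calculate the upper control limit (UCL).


UCL = 92.6 + 3 * 2.0 / sqrt(5)

95.28


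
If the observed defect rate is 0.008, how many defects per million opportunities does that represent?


DPMO = defect_rate * 1000000 = 0.008 * 1000000

8000


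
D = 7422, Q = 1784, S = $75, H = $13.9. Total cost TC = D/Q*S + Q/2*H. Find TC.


TC = 7422/1784 * 75 + 1784/2 * 13.9

$12710.82


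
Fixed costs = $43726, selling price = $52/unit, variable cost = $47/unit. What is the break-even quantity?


Formula: BEQ = Fixed Costs / (Price - Variable Cost)
Contribution margin = $52 - $47 = $5/unit
BEQ = ceil($43726 / $5/unit) = ceil(8745.2) = 8746 units

8746 units


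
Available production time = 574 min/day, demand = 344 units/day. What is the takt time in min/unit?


Formula: Takt Time = Available Production Time / Customer Demand
Takt = 574 min/day / 344 units/day
Takt = 1.67 min/unit

1.67 min/unit


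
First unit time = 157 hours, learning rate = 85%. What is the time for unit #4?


Formula: T_n = T_1 * (learning_rate)^(log2(n)) where learning_rate = rate/100
Doublings = log2(4) = 2
T_n = 157 * 0.85^2
T_n = 157 * 0.7225 = 113.4 hours

113.4 hours


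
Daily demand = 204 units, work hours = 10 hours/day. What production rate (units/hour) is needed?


Formula: Production Rate = Daily Demand / Available Hours
Rate = 204 units/day / 10 hours/day
Rate = 20.4 units/hour

20.4 units/hour


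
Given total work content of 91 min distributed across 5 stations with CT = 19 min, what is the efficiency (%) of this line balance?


Formula: Efficiency = Sum of Task Times / (N_stations * CT) * 100
Total station capacity = 5 stations * 19 min = 95 min
Efficiency = 91 / 95 * 100 = 95.8%

95.8%


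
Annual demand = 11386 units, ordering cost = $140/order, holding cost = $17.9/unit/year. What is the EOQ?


Formula: EOQ = sqrt(2 * D * S / H)
Numerator: 2 * 11386 * 140 = 3188080
2DS/H = 3188080 / 17.9 = 178105.0
EOQ = sqrt(178105.0) = 422.0 units

422.0 units


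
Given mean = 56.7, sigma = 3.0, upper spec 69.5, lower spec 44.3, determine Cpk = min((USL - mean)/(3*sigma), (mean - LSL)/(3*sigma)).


Cpu = (69.5 - 56.7) / (3 * 3.0) = 1.42
Cpl = (56.7 - 44.3) / (3 * 3.0) = 1.38
Cpk = min(1.42, 1.38) = 1.38

1.38


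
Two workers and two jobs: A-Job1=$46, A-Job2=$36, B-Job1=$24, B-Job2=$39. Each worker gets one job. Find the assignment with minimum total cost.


Option 1: A->1 + B->2 = $46 + $39 = $85
Option 2: A->2 + B->1 = $36 + $24 = $60
Min cost = min($85, $60) = $60

$60


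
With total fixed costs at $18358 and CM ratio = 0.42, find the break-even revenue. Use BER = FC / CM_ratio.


Formula: BER = Fixed Costs / Contribution Margin Ratio
BER = $18358 / 0.42
BER = $43709.52 (to the nearest cent)

$43709.52


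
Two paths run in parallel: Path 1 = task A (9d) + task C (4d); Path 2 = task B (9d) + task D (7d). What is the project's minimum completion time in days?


Path 1 = 9 + 4 = 13 days
Path 2 = 9 + 7 = 16 days
Duration = max(13, 16) = 16 days

16 days


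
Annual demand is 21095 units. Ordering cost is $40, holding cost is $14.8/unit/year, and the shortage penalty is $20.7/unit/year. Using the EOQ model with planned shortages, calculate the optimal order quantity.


Formula: EOQ* = sqrt(2DS/H) * sqrt((H+P)/P)
Base EOQ = sqrt(2*21095*40/14.8) = 337.68 units
Correction = sqrt((14.8+20.7)/20.7) = 1.30957
EOQ* = 337.68 * 1.30957 = 442.2 units

442.2 units


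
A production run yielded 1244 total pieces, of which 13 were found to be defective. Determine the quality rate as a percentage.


Formula: Quality Rate = Good Pieces / Total Pieces * 100
Good pieces = 1244 - 13 = 1231
QR = 1231 / 1244 * 100 = 99.0%

99.0%


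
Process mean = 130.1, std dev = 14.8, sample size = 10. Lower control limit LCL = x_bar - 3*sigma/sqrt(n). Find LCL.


LCL = 130.1 - 3 * 14.8 / sqrt(10)

116.06


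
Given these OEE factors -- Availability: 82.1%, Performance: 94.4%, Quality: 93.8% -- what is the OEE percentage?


Formula: OEE = Availability * Performance * Quality / 10000
A * P = 82.1% * 94.4% / 100 = 77.5%
OEE = 77.5% * 93.8% / 100 = 72.7%

72.7%


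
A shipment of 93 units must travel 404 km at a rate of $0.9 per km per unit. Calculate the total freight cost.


TC = dist * cost * units = 404 * 0.9 * 93 = $33814.80

$33814.80


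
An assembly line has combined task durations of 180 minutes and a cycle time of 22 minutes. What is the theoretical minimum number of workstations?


Formula: N_min = ceil(Sum of Task Times / Cycle Time)
N_min = ceil(180 min / 22 min) = ceil(8.1818)
N_min = 9 stations

9


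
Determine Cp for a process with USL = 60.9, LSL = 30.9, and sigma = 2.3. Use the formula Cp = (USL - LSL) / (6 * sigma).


Cp = (60.9 - 30.9) / (6 * 2.3)

2.17


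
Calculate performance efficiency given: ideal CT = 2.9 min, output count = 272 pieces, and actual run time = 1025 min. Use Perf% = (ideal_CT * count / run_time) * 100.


Formula: Performance = (Ideal CT * Total Count) / Run Time * 100
Ideal output time = 2.9 * 272 = 788.8 min
Performance = 788.8 / 1025 * 100 = 77.0%

77.0%


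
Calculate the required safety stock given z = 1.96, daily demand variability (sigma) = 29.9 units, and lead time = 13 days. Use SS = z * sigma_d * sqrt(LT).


Formula: SS = z * sigma_d * sqrt(LT)
sqrt(LT) = sqrt(13) = 3.6056
SS = 1.96 * 29.9 * 3.6056
SS = 211.3 units

211.3 units


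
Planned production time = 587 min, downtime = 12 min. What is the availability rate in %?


Formula: Availability = (Planned Time - Downtime) / Planned Time * 100
Uptime = 587 - 12 = 575 min
Availability = 575 / 587 * 100 = 98.0%

98.0%


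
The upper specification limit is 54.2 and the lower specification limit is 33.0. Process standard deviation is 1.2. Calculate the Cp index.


Cp = (54.2 - 33.0) / (6 * 1.2)

2.94


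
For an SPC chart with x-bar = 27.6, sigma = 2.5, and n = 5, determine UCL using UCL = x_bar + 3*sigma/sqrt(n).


UCL = 27.6 + 3 * 2.5 / sqrt(5)

30.95


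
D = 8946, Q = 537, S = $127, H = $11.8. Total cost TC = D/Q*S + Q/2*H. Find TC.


TC = 8946/537 * 127 + 537/2 * 11.8

$5284.02


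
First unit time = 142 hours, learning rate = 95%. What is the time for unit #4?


Formula: T_n = T_1 * (learning_rate)^(log2(n)) where learning_rate = rate/100
Doublings = log2(4) = 2
T_n = 142 * 0.95^2
T_n = 142 * 0.9025 = 128.2 hours

128.2 hours


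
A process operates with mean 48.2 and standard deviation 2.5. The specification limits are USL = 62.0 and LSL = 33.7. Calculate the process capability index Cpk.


Cpu = (62.0 - 48.2) / (3 * 2.5) = 1.84
Cpl = (48.2 - 33.7) / (3 * 2.5) = 1.93
Cpk = min(1.84, 1.93) = 1.84

1.84


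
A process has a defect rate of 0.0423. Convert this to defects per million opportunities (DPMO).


DPMO = defect_rate * 1000000 = 0.0423 * 1000000

42300


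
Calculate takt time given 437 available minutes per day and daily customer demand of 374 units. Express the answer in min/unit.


Formula: Takt Time = Available Production Time / Customer Demand
Takt = 437 min/day / 374 units/day
Takt = 1.17 min/unit

1.17 min/unit


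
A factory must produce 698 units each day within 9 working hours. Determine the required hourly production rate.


Formula: Production Rate = Daily Demand / Available Hours
Rate = 698 units/day / 9 hours/day
Rate = 77.6 units/hour

77.6 units/hour


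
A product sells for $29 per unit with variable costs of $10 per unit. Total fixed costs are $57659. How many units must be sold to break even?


Formula: BEQ = Fixed Costs / (Price - Variable Cost)
Contribution margin = $29 - $10 = $19/unit
BEQ = ceil($57659 / $19/unit) = ceil(3034.68) = 3035 units

3035 units


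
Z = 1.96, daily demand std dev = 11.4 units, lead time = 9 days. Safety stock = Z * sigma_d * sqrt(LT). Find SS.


Formula: SS = z * sigma_d * sqrt(LT)
sqrt(LT) = sqrt(9) = 3.0
SS = 1.96 * 11.4 * 3.0
SS = 67.0 units

67.0 units


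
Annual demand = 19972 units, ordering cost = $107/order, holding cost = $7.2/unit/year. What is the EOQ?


Formula: EOQ = sqrt(2 * D * S / H)
Numerator: 2 * 19972 * 107 = 4274008
2DS/H = 4274008 / 7.2 = 593612.2
EOQ = sqrt(593612.2) = 770.5 units

770.5 units


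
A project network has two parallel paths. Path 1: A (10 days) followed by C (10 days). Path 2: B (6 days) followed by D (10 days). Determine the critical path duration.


Path 1 = 10 + 10 = 20 days
Path 2 = 6 + 10 = 16 days
Duration = max(20, 16) = 20 days

20 days


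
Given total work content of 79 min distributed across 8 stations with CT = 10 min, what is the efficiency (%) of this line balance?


Formula: Efficiency = Sum of Task Times / (N_stations * CT) * 100
Total station capacity = 8 stations * 10 min = 80 min
Efficiency = 79 / 80 * 100 = 98.8%

98.8%


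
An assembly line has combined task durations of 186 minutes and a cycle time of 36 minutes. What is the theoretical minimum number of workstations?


Formula: N_min = ceil(Sum of Task Times / Cycle Time)
N_min = ceil(186 min / 36 min) = ceil(5.1667)
N_min = 6 stations

6


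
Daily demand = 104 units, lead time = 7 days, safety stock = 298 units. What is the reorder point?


Formula: ROP = (Daily Demand * Lead Time) + Safety Stock
Demand during lead time = 104 * 7 = 728 units
ROP = 728 + 298 = 1026 units

1026 units


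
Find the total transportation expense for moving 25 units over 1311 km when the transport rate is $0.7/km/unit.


TC = dist * cost * units = 1311 * 0.7 * 25 = $22942.50

$22942.50


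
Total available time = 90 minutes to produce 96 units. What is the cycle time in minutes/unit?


Formula: CT = Available Time / Number of Units
CT = 90 min / 96 units
CT = 0.94 min/unit

0.94 min/unit


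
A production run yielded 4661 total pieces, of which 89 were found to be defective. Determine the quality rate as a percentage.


Formula: Quality Rate = Good Pieces / Total Pieces * 100
Good pieces = 4661 - 89 = 4572
QR = 4572 / 4661 * 100 = 98.1%

98.1%


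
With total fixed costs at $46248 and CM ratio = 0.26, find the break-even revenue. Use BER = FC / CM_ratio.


Formula: BER = Fixed Costs / Contribution Margin Ratio
BER = $46248 / 0.26
BER = $177876.92 (to the nearest cent)

$177876.92


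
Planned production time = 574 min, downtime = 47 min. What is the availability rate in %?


Formula: Availability = (Planned Time - Downtime) / Planned Time * 100
Uptime = 574 - 47 = 527 min
Availability = 527 / 574 * 100 = 91.8%

91.8%


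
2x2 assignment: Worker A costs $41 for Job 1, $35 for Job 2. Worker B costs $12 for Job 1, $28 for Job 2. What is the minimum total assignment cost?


Option 1: A->1 + B->2 = $41 + $28 = $69
Option 2: A->2 + B->1 = $35 + $12 = $47
Min cost = min($69, $47) = $47

$47


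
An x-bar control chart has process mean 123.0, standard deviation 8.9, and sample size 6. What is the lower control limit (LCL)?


LCL = 123.0 - 3 * 8.9 / sqrt(6)

112.1


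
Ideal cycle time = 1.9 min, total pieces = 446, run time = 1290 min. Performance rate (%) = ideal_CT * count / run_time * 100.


Formula: Performance = (Ideal CT * Total Count) / Run Time * 100
Ideal output time = 1.9 * 446 = 847.4 min
Performance = 847.4 / 1290 * 100 = 65.7%

65.7%


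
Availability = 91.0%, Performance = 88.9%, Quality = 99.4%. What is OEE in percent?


Formula: OEE = Availability * Performance * Quality / 10000
A * P = 91.0% * 88.9% / 100 = 80.9%
OEE = 80.9% * 99.4% / 100 = 80.4%

80.4%


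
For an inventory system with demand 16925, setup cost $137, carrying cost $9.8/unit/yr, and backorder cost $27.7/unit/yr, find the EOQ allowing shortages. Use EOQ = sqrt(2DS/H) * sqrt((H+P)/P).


Formula: EOQ* = sqrt(2DS/H) * sqrt((H+P)/P)
Base EOQ = sqrt(2*16925*137/9.8) = 687.9 units
Correction = sqrt((9.8+27.7)/27.7) = 1.16353
EOQ* = 687.9 * 1.16353 = 800.4 units

800.4 units


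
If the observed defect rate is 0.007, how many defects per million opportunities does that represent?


DPMO = defect_rate * 1000000 = 0.007 * 1000000

7000


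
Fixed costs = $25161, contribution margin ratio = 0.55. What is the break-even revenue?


Formula: BER = Fixed Costs / Contribution Margin Ratio
BER = $25161 / 0.55
BER = $45747.27 (to the nearest cent)

$45747.27


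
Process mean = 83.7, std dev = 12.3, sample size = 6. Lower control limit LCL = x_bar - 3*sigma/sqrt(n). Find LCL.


LCL = 83.7 - 3 * 12.3 / sqrt(6)

68.64


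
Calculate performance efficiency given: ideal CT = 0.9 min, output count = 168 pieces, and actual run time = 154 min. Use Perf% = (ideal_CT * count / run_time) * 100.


Formula: Performance = (Ideal CT * Total Count) / Run Time * 100
Ideal output time = 0.9 * 168 = 151.2 min
Performance = 151.2 / 154 * 100 = 98.2%

98.2%


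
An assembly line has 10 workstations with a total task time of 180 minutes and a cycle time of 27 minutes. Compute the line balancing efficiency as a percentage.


Formula: Efficiency = Sum of Task Times / (N_stations * CT) * 100
Total station capacity = 10 stations * 27 min = 270 min
Efficiency = 180 / 270 * 100 = 66.7%

66.7%


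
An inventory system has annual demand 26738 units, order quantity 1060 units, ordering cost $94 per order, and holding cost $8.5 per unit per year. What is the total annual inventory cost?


TC = 26738/1060 * 94 + 1060/2 * 8.5

$6876.11


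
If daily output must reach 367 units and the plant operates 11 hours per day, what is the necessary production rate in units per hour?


Formula: Production Rate = Daily Demand / Available Hours
Rate = 367 units/day / 11 hours/day
Rate = 33.4 units/hour

33.4 units/hour


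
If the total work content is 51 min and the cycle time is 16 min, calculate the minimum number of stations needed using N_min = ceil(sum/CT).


Formula: N_min = ceil(Sum of Task Times / Cycle Time)
N_min = ceil(51 min / 16 min) = ceil(3.1875)
N_min = 4 stations

4


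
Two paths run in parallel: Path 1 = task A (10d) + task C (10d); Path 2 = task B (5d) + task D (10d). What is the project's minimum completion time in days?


Path 1 = 10 + 10 = 20 days
Path 2 = 5 + 10 = 15 days
Duration = max(20, 15) = 20 days

20 days


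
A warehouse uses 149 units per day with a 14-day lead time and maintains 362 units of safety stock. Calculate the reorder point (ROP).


Formula: ROP = (Daily Demand * Lead Time) + Safety Stock
Demand during lead time = 149 * 14 = 2086 units
ROP = 2086 + 362 = 2448 units

2448 units


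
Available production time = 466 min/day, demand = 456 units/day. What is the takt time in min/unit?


Formula: Takt Time = Available Production Time / Customer Demand
Takt = 466 min/day / 456 units/day
Takt = 1.02 min/unit

1.02 min/unit


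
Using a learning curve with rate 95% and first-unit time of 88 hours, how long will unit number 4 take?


Formula: T_n = T_1 * (learning_rate)^(log2(n)) where learning_rate = rate/100
Doublings = log2(4) = 2
T_n = 88 * 0.95^2
T_n = 88 * 0.9025 = 79.4 hours

79.4 hours


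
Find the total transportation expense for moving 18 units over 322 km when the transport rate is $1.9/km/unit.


TC = dist * cost * units = 322 * 1.9 * 18 = $11012.40

$11012.40


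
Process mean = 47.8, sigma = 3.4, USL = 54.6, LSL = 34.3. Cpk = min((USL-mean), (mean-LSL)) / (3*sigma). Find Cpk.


Cpu = (54.6 - 47.8) / (3 * 3.4) = 0.67
Cpl = (47.8 - 34.3) / (3 * 3.4) = 1.32
Cpk = min(0.67, 1.32) = 0.67

0.67


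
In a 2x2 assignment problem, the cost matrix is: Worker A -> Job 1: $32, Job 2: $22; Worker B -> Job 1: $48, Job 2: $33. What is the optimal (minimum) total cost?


Option 1: A->1 + B->2 = $32 + $33 = $65
Option 2: A->2 + B->1 = $22 + $48 = $70
Min cost = min($65, $70) = $65

$65


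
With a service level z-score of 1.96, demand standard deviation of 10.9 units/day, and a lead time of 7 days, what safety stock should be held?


Formula: SS = z * sigma_d * sqrt(LT)
sqrt(LT) = sqrt(7) = 2.6458
SS = 1.96 * 10.9 * 2.6458
SS = 56.5 units

56.5 units


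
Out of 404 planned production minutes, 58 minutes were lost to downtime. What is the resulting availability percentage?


Formula: Availability = (Planned Time - Downtime) / Planned Time * 100
Uptime = 404 - 58 = 346 min
Availability = 346 / 404 * 100 = 85.6%

85.6%


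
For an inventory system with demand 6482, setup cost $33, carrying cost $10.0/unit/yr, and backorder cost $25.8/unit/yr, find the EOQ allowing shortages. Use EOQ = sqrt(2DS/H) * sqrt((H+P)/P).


Formula: EOQ* = sqrt(2DS/H) * sqrt((H+P)/P)
Base EOQ = sqrt(2*6482*33/10.0) = 206.84 units
Correction = sqrt((10.0+25.8)/25.8) = 1.17796
EOQ* = 206.84 * 1.17796 = 243.6 units

243.6 units


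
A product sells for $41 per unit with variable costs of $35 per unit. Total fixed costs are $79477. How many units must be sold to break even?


Formula: BEQ = Fixed Costs / (Price - Variable Cost)
Contribution margin = $41 - $35 = $6/unit
BEQ = ceil($79477 / $6/unit) = ceil(13246.17) = 13247 units

13247 units


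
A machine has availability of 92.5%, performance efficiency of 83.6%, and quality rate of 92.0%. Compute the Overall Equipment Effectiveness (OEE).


Formula: OEE = Availability * Performance * Quality / 10000
A * P = 92.5% * 83.6% / 100 = 77.33%
OEE = 77.33% * 92.0% / 100 = 71.1%

71.1%


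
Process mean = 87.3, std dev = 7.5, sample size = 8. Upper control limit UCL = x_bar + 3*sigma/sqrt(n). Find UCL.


UCL = 87.3 + 3 * 7.5 / sqrt(8)

95.25


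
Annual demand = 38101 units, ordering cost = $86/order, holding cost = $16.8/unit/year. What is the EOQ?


Formula: EOQ = sqrt(2 * D * S / H)
Numerator: 2 * 38101 * 86 = 6553372
2DS/H = 6553372 / 16.8 = 390081.7
EOQ = sqrt(390081.7) = 624.6 units

624.6 units


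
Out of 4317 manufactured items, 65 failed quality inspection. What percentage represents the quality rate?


Formula: Quality Rate = Good Pieces / Total Pieces * 100
Good pieces = 4317 - 65 = 4252
QR = 4252 / 4317 * 100 = 98.5%

98.5%


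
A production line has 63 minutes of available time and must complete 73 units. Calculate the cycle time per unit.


Formula: CT = Available Time / Number of Units
CT = 63 min / 73 units
CT = 0.86 min/unit

0.86 min/unit


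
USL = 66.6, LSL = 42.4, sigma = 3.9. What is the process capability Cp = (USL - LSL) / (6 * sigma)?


Cp = (66.6 - 42.4) / (6 * 3.9)

1.03


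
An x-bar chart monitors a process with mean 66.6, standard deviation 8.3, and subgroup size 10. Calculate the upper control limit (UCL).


UCL = 66.6 + 3 * 8.3 / sqrt(10)

74.47


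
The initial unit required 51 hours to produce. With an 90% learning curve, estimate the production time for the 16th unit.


Formula: T_n = T_1 * (learning_rate)^(log2(n)) where learning_rate = rate/100
Doublings = log2(16) = 4
T_n = 51 * 0.9^4
T_n = 51 * 0.6561 = 33.5 hours

33.5 hours


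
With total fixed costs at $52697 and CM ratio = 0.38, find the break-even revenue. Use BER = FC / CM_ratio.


Formula: BER = Fixed Costs / Contribution Margin Ratio
BER = $52697 / 0.38
BER = $138676.32 (to the nearest cent)

$138676.32


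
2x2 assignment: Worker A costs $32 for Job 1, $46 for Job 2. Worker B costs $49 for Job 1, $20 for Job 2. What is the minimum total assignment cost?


Option 1: A->1 + B->2 = $32 + $20 = $52
Option 2: A->2 + B->1 = $46 + $49 = $95
Min cost = min($52, $95) = $52

$52


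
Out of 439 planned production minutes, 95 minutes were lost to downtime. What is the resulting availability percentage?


Formula: Availability = (Planned Time - Downtime) / Planned Time * 100
Uptime = 439 - 95 = 344 min
Availability = 344 / 439 * 100 = 78.4%

78.4%


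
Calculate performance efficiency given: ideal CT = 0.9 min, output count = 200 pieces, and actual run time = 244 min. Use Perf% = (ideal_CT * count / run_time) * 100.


Formula: Performance = (Ideal CT * Total Count) / Run Time * 100
Ideal output time = 0.9 * 200 = 180.0 min
Performance = 180.0 / 244 * 100 = 73.8%

73.8%


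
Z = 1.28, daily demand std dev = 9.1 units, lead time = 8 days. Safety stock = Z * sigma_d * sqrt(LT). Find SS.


Formula: SS = z * sigma_d * sqrt(LT)
sqrt(LT) = sqrt(8) = 2.8284
SS = 1.28 * 9.1 * 2.8284
SS = 32.9 units

32.9 units


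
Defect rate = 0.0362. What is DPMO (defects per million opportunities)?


DPMO = defect_rate * 1000000 = 0.0362 * 1000000

36200


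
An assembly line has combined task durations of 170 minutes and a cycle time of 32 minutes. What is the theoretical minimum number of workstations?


Formula: N_min = ceil(Sum of Task Times / Cycle Time)
N_min = ceil(170 min / 32 min) = ceil(5.3125)
N_min = 6 stations

6


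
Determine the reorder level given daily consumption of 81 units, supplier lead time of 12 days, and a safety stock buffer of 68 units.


Formula: ROP = (Daily Demand * Lead Time) + Safety Stock
Demand during lead time = 81 * 12 = 972 units
ROP = 972 + 68 = 1040 units

1040 units


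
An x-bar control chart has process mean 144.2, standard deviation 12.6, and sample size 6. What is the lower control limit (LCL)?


LCL = 144.2 - 3 * 12.6 / sqrt(6)

128.77


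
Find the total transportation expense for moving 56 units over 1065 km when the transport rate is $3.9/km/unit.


TC = dist * cost * units = 1065 * 3.9 * 56 = $232596.00

$232596.00


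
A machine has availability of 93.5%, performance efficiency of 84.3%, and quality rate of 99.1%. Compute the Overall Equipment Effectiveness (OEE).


Formula: OEE = Availability * Performance * Quality / 10000
A * P = 93.5% * 84.3% / 100 = 78.82%
OEE = 78.82% * 99.1% / 100 = 78.1%

78.1%


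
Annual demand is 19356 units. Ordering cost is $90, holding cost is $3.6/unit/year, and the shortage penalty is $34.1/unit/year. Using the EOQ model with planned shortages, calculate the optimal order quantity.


Formula: EOQ* = sqrt(2DS/H) * sqrt((H+P)/P)
Base EOQ = sqrt(2*19356*90/3.6) = 983.77 units
Correction = sqrt((3.6+34.1)/34.1) = 1.05146
EOQ* = 983.77 * 1.05146 = 1034.4 units

1034.4 units


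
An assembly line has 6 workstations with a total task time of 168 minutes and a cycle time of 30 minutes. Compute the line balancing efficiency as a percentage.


Formula: Efficiency = Sum of Task Times / (N_stations * CT) * 100
Total station capacity = 6 stations * 30 min = 180 min
Efficiency = 168 / 180 * 100 = 93.3%

93.3%


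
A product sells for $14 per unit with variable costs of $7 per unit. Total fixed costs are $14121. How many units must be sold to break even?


Formula: BEQ = Fixed Costs / (Price - Variable Cost)
Contribution margin = $14 - $7 = $7/unit
BEQ = ceil($14121 / $7/unit) = ceil(2017.29) = 2018 units

2018 units


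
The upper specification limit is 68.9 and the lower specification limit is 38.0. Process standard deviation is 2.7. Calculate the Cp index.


Cp = (68.9 - 38.0) / (6 * 2.7)

1.91


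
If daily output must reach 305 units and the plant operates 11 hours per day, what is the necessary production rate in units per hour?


Formula: Production Rate = Daily Demand / Available Hours
Rate = 305 units/day / 11 hours/day
Rate = 27.7 units/hour

27.7 units/hour
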